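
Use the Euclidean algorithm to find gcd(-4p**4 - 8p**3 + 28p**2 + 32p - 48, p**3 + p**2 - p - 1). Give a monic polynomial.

p - 1

Apply the Euclidean algorithm:
  -4p**4 - 8p**3 + 28p**2 + 32p - 48 = (-4p - 4)(p**3 + p**2 - p - 1) + (28p**2 + 24p - 52)
  p**3 + p**2 - p - 1 = ((1/28)p + 1/196)(28p**2 + 24p - 52) + ((36/49)p - 36/49)
  28p**2 + 24p - 52 = ((343/9)p + 637/9)((36/49)p - 36/49) + (0)
Last nonzero remainder: (36/49)p - 36/49. Dividing through by 36/49 gives the monic gcd p - 1.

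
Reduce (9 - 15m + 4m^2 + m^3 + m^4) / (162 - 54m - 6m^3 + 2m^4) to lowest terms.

Euclidean algorithm in ℚ[m]:
  m^4 + m^3 + 4m^2 - 15m + 9 = (1/2)(2m^4 - 6m^3 - 54m + 162) + (4m^3 + 4m^2 + 12m - 72)
  2m^4 - 6m^3 - 54m + 162 = ((1/2)m - 2)(4m^3 + 4m^2 + 12m - 72) + (2m^2 + 6m + 18)
  4m^3 + 4m^2 + 12m - 72 = (2m - 4)(2m^2 + 6m + 18) + (0)
Last nonzero remainder: 2m^2 + 6m + 18. Dividing through by 2 gives the monic gcd m^2 + 3m + 9.
Cancel m^2 + 3m + 9 from numerator and denominator to get the reduced form.

(1 - 2m + m^2)/(18 - 12m + 2m^2)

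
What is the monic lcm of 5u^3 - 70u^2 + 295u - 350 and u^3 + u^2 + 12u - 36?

u^5 - 11u^4 + 35u^3 - 145u^2 + 852u - 1260

Apply the Euclidean algorithm:
  5u^3 - 70u^2 + 295u - 350 = (5)(u^3 + u^2 + 12u - 36) + (-75u^2 + 235u - 170)
  u^3 + u^2 + 12u - 36 = (-(1/75)u - 62/1125)(-75u^2 + 235u - 170) + ((5104/225)u - 10208/225)
  -75u^2 + 235u - 170 = (-(16875/5104)u + 19125/5104)((5104/225)u - 10208/225) + (0)
Last nonzero remainder: (5104/225)u - 10208/225. Dividing through by 5104/225 gives the monic gcd u - 2.
Then lcm(f, g) = f·g / gcd(f, g); expanding and making the result monic gives the answer.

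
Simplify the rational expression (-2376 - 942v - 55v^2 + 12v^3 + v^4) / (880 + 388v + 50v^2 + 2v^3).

(-54 - 3v + v^2)/(20 + 2v)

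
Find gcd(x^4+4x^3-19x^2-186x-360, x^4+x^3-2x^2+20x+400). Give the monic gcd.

Repeated division with remainder:
  x^4+4x^3-19x^2-186x-360 = (x^4+x^3-2x^2+20x+400) + (3x^3-17x^2-206x-760)
  x^4+x^3-2x^2+20x+400 = ((1/3)x+20/9)(3x^3-17x^2-206x-760) + ((940/9)x^2+(6580/9)x+18800/9)
  3x^3-17x^2-206x-760 = ((27/940)x-171/470)((940/9)x^2+(6580/9)x+18800/9) + (0)
Last nonzero remainder: (940/9)x^2+(6580/9)x+18800/9. Dividing through by 940/9 gives the monic gcd x^2+7x+20.

x^2+7x+20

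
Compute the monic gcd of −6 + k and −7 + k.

1

Repeated division with remainder:
  k − 6 = (k − 7) + (1)
  k − 7 = (k − 7)(1) + (0)
The last nonzero remainder is the constant 1, so the polynomials are coprime and gcd = 1.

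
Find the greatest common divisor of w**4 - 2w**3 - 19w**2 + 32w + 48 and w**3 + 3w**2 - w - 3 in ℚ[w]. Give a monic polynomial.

w + 1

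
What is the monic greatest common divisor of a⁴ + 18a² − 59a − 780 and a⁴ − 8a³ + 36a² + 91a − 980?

Apply the Euclidean algorithm:
  a⁴ + 18a² − 59a − 780 = (a⁴ − 8a³ + 36a² + 91a − 980) + (8a³ − 18a² − 150a + 200)
  a⁴ − 8a³ + 36a² + 91a − 980 = ((1/8)a − 23/32)(8a³ − 18a² − 150a + 200) + ((669/16)a² − (669/16)a − 3345/4)
  8a³ − 18a² − 150a + 200 = ((128/669)a − 160/669)((669/16)a² − (669/16)a − 3345/4) + (0)
Last nonzero remainder: (669/16)a² − (669/16)a − 3345/4. Dividing through by 669/16 gives the monic gcd a² − a − 20.

a² − a − 20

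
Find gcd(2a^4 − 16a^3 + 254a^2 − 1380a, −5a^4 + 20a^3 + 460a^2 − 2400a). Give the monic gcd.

a^2 − 6a

Euclidean algorithm in ℚ[a]:
  2a^4 − 16a^3 + 254a^2 − 1380a = (−2/5)(−5a^4 + 20a^3 + 460a^2 − 2400a) + (−8a^3 + 438a^2 − 2340a)
  −5a^4 + 20a^3 + 460a^2 − 2400a = ((5/8)a + 1015/32)(−8a^3 + 438a^2 − 2340a) + (−(191525/16)a^2 + (574575/8)a)
  −8a^3 + 438a^2 − 2340a = ((128/191525)a − 1248/38305)(−(191525/16)a^2 + (574575/8)a) + (0)
Last nonzero remainder: −(191525/16)a^2 + (574575/8)a. Dividing through by −191525/16 gives the monic gcd a^2 − 6a.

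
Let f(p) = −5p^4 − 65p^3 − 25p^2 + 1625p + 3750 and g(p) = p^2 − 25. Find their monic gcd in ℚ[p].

p^2 − 25

By polynomial division,
  −5p^4 − 65p^3 − 25p^2 + 1625p + 3750 = (−5p^2 − 65p − 150)(p^2 − 25) + (0)
The last nonzero remainder p^2 − 25 is already monic.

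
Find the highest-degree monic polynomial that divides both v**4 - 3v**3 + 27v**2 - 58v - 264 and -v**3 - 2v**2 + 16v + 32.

Repeated division with remainder:
  v**4 - 3v**3 + 27v**2 - 58v - 264 = (-v + 5)(-v**3 - 2v**2 + 16v + 32) + (53v**2 - 106v - 424)
  -v**3 - 2v**2 + 16v + 32 = (-(1/53)v - 4/53)(53v**2 - 106v - 424) + (0)
Last nonzero remainder: 53v**2 - 106v - 424. Dividing through by 53 gives the monic gcd v**2 - 2v - 8.

v**2 - 2v - 8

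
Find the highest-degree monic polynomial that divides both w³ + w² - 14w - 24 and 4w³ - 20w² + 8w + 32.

By polynomial division,
  w³ + w² - 14w - 24 = (1/4)(4w³ - 20w² + 8w + 32) + (6w² - 16w - 32)
  4w³ - 20w² + 8w + 32 = ((2/3)w - 14/9)(6w² - 16w - 32) + ((40/9)w - 160/9)
  6w² - 16w - 32 = ((27/20)w + 9/5)((40/9)w - 160/9) + (0)
Last nonzero remainder: (40/9)w - 160/9. Dividing through by 40/9 gives the monic gcd w - 4.

w - 4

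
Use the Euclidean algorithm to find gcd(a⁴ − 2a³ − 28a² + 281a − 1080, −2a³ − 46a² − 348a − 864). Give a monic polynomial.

a + 8

By polynomial division,
  a⁴ − 2a³ − 28a² + 281a − 1080 = (−(1/2)a + 25/2)(−2a³ − 46a² − 348a − 864) + (373a² + 4199a + 9720)
  −2a³ − 46a² − 348a − 864 = (−(2/373)a − 8760/139129)(373a² + 4199a + 9720) + (−(4382532/139129)a − 35060256/139129)
  373a² + 4199a + 9720 = (−(51895117/4382532)a − 6260805/162316)(−(4382532/139129)a − 35060256/139129) + (0)
Last nonzero remainder: −(4382532/139129)a − 35060256/139129. Dividing through by −4382532/139129 gives the monic gcd a + 8.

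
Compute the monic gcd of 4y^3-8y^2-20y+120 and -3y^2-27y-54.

y+3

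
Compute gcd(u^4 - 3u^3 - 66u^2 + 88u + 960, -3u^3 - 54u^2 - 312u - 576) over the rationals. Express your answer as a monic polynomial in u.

u^2 + 10u + 24

By polynomial division,
  u^4 - 3u^3 - 66u^2 + 88u + 960 = (-(1/3)u + 7)(-3u^3 - 54u^2 - 312u - 576) + (208u^2 + 2080u + 4992)
  -3u^3 - 54u^2 - 312u - 576 = (-(3/208)u - 3/26)(208u^2 + 2080u + 4992) + (0)
Last nonzero remainder: 208u^2 + 2080u + 4992. Dividing through by 208 gives the monic gcd u^2 + 10u + 24.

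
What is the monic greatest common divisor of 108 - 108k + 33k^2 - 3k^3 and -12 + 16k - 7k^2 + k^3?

Apply the Euclidean algorithm:
  -3k^3 + 33k^2 - 108k + 108 = (-3)(k^3 - 7k^2 + 16k - 12) + (12k^2 - 60k + 72)
  k^3 - 7k^2 + 16k - 12 = ((1/12)k - 1/6)(12k^2 - 60k + 72) + (0)
Last nonzero remainder: 12k^2 - 60k + 72. Dividing through by 12 gives the monic gcd k^2 - 5k + 6.

6 - 5k + k^2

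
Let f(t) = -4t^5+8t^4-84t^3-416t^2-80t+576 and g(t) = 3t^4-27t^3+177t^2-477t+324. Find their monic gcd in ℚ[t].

t^3-6t^2+41t-36

Repeated division with remainder:
  -4t^5+8t^4-84t^3-416t^2-80t+576 = (-(4/3)t-28/3)(3t^4-27t^3+177t^2-477t+324) + (-100t^3+600t^2-4100t+3600)
  3t^4-27t^3+177t^2-477t+324 = (-(3/100)t+9/100)(-100t^3+600t^2-4100t+3600) + (0)
Last nonzero remainder: -100t^3+600t^2-4100t+3600. Dividing through by -100 gives the monic gcd t^3-6t^2+41t-36.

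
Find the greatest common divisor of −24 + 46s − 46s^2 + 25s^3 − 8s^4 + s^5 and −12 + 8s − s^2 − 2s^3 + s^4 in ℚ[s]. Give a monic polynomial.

3 − 2s + s^2

Apply the Euclidean algorithm:
  s^5 − 8s^4 + 25s^3 − 46s^2 + 46s − 24 = (s − 6)(s^4 − 2s^3 − s^2 + 8s − 12) + (14s^3 − 60s^2 + 106s − 96)
  s^4 − 2s^3 − s^2 + 8s − 12 = ((1/14)s + 8/49)(14s^3 − 60s^2 + 106s − 96) + ((60/49)s^2 − (120/49)s + 180/49)
  14s^3 − 60s^2 + 106s − 96 = ((343/30)s − 392/15)((60/49)s^2 − (120/49)s + 180/49) + (0)
Last nonzero remainder: (60/49)s^2 − (120/49)s + 180/49. Dividing through by 60/49 gives the monic gcd s^2 − 2s + 3.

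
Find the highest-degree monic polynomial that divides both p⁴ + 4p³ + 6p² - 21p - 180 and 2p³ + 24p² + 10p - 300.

p - 3

By polynomial division,
  p⁴ + 4p³ + 6p² - 21p - 180 = ((1/2)p - 4)(2p³ + 24p² + 10p - 300) + (97p² + 169p - 1380)
  2p³ + 24p² + 10p - 300 = ((2/97)p + 1990/9409)(97p² + 169p - 1380) + ((25500/9409)p - 76500/9409)
  97p² + 169p - 1380 = ((912673/25500)p + 216407/1275)((25500/9409)p - 76500/9409) + (0)
Last nonzero remainder: (25500/9409)p - 76500/9409. Dividing through by 25500/9409 gives the monic gcd p - 3.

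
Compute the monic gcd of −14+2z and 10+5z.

1

Repeated division with remainder:
  2z−14 = (2/5)(5z+10) + (−18)
  5z+10 = (−(5/18)z−5/9)(−18) + (0)
The last nonzero remainder is the constant −18, so the polynomials are coprime and gcd = 1.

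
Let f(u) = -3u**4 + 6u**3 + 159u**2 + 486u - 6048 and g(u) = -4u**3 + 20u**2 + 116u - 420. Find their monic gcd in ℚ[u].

u - 7

Euclidean algorithm in ℚ[u]:
  -3u**4 + 6u**3 + 159u**2 + 486u - 6048 = ((3/4)u + 9/4)(-4u**3 + 20u**2 + 116u - 420) + (27u**2 + 540u - 5103)
  -4u**3 + 20u**2 + 116u - 420 = (-(4/27)u + 100/27)(27u**2 + 540u - 5103) + (-2640u + 18480)
  27u**2 + 540u - 5103 = (-(9/880)u - 243/880)(-2640u + 18480) + (0)
Last nonzero remainder: -2640u + 18480. Dividing through by -2640 gives the monic gcd u - 7.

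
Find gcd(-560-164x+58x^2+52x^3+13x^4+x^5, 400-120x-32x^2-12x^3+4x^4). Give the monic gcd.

-20+2x+2x^2+x^3

By polynomial division,
  x^5+13x^4+52x^3+58x^2-164x-560 = ((1/4)x+4)(4x^4-12x^3-32x^2-120x+400) + (108x^3+216x^2+216x-2160)
  4x^4-12x^3-32x^2-120x+400 = ((1/27)x-5/27)(108x^3+216x^2+216x-2160) + (0)
Last nonzero remainder: 108x^3+216x^2+216x-2160. Dividing through by 108 gives the monic gcd x^3+2x^2+2x-20.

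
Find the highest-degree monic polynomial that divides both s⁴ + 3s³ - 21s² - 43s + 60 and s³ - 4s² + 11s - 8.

s - 1

Apply the Euclidean algorithm:
  s⁴ + 3s³ - 21s² - 43s + 60 = (s + 7)(s³ - 4s² + 11s - 8) + (-4s² - 112s + 116)
  s³ - 4s² + 11s - 8 = (-(1/4)s + 8)(-4s² - 112s + 116) + (936s - 936)
  -4s² - 112s + 116 = (-(1/234)s - 29/234)(936s - 936) + (0)
Last nonzero remainder: 936s - 936. Dividing through by 936 gives the monic gcd s - 1.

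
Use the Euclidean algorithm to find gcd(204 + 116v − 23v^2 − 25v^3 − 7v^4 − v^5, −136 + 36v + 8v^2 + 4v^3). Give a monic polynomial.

−34 + 9v + 2v^2 + v^3

Euclidean algorithm in ℚ[v]:
  −v^5 − 7v^4 − 25v^3 − 23v^2 + 116v + 204 = (−(1/4)v^2 − (5/4)v − 3/2)(4v^3 + 8v^2 + 36v − 136) + (0)
Last nonzero remainder: 4v^3 + 8v^2 + 36v − 136. Dividing through by 4 gives the monic gcd v^3 + 2v^2 + 9v − 34.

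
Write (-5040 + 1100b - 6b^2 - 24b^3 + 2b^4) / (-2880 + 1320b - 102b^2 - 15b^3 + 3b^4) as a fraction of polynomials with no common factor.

(-126 - 4b + 2b^2)/(-72 + 15b + 3b^2)

Euclidean algorithm in ℚ[b]:
  2b^4 - 24b^3 - 6b^2 + 1100b - 5040 = (2/3)(3b^4 - 15b^3 - 102b^2 + 1320b - 2880) + (-14b^3 + 62b^2 + 220b - 3120)
  3b^4 - 15b^3 - 102b^2 + 1320b - 2880 = (-(3/14)b + 6/49)(-14b^3 + 62b^2 + 220b - 3120) + (-(3060/49)b^2 + (30600/49)b - 122400/49)
  -14b^3 + 62b^2 + 220b - 3120 = ((343/1530)b + 637/510)(-(3060/49)b^2 + (30600/49)b - 122400/49) + (0)
Last nonzero remainder: -(3060/49)b^2 + (30600/49)b - 122400/49. Dividing through by -3060/49 gives the monic gcd b^2 - 10b + 40.
Cancel b^2 - 10b + 40 from numerator and denominator to get the reduced form.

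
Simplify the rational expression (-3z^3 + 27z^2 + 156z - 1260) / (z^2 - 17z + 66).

By polynomial division,
  -3z^3 + 27z^2 + 156z - 1260 = (-3z - 24)(z^2 - 17z + 66) + (-54z + 324)
  z^2 - 17z + 66 = (-(1/54)z + 11/54)(-54z + 324) + (0)
Last nonzero remainder: -54z + 324. Dividing through by -54 gives the monic gcd z - 6.
Cancel z - 6 from numerator and denominator to get the reduced form.

(-3z^2 + 9z + 210)/(z - 11)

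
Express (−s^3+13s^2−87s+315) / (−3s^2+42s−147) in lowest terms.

(s^2−6s+45)/(3s−21)

By polynomial division,
  −s^3+13s^2−87s+315 = ((1/3)s+1/3)(−3s^2+42s−147) + (−52s+364)
  −3s^2+42s−147 = ((3/52)s−21/52)(−52s+364) + (0)
Last nonzero remainder: −52s+364. Dividing through by −52 gives the monic gcd s−7.
Cancel s−7 from numerator and denominator to get the reduced form.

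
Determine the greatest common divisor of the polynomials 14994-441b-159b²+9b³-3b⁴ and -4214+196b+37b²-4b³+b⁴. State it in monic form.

Apply the Euclidean algorithm:
  -3b⁴+9b³-159b²-441b+14994 = (-3)(b⁴-4b³+37b²+196b-4214) + (-3b³-48b²+147b+2352)
  b⁴-4b³+37b²+196b-4214 = (-(1/3)b+20/3)(-3b³-48b²+147b+2352) + (406b²-19894)
  -3b³-48b²+147b+2352 = (-(3/406)b-24/203)(406b²-19894) + (0)
Last nonzero remainder: 406b²-19894. Dividing through by 406 gives the monic gcd b²-49.

-49+b²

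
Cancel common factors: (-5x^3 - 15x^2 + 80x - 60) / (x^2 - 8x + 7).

(-5x^2 - 20x + 60)/(x - 7)

By polynomial division,
  -5x^3 - 15x^2 + 80x - 60 = (-5x - 55)(x^2 - 8x + 7) + (-325x + 325)
  x^2 - 8x + 7 = (-(1/325)x + 7/325)(-325x + 325) + (0)
Last nonzero remainder: -325x + 325. Dividing through by -325 gives the monic gcd x - 1.
Cancel x - 1 from numerator and denominator to get the reduced form.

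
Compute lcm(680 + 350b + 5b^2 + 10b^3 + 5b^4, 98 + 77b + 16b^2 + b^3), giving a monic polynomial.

6664 + 5334b + 1165b^2 + 182b^3 + 78b^4 + 16b^5 + b^6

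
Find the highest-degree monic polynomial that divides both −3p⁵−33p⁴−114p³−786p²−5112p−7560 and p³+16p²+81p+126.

p²+13p+42

Euclidean algorithm in ℚ[p]:
  −3p⁵−33p⁴−114p³−786p²−5112p−7560 = (−3p²+15p−111)(p³+16p²+81p+126) + (153p²+1989p+6426)
  p³+16p²+81p+126 = ((1/153)p+1/51)(153p²+1989p+6426) + (0)
Last nonzero remainder: 153p²+1989p+6426. Dividing through by 153 gives the monic gcd p²+13p+42.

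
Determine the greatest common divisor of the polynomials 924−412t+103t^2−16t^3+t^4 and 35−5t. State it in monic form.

By polynomial division,
  t^4−16t^3+103t^2−412t+924 = (−(1/5)t^3+(9/5)t^2−8t+132/5)(−5t+35) + (0)
Last nonzero remainder: −5t+35. Dividing through by −5 gives the monic gcd t−7.

−7+t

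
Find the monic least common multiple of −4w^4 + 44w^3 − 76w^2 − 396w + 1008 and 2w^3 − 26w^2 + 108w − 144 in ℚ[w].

Euclidean algorithm in ℚ[w]:
  −4w^4 + 44w^3 − 76w^2 − 396w + 1008 = (−2w − 4)(2w^3 − 26w^2 + 108w − 144) + (36w^2 − 252w + 432)
  2w^3 − 26w^2 + 108w − 144 = ((1/18)w − 1/3)(36w^2 − 252w + 432) + (0)
Last nonzero remainder: 36w^2 − 252w + 432. Dividing through by 36 gives the monic gcd w^2 − 7w + 12.
Then lcm(f, g) = f·g / gcd(f, g); expanding and making the result monic gives the answer.

w^5 − 17w^4 + 85w^3 − 15w^2 − 846w + 1512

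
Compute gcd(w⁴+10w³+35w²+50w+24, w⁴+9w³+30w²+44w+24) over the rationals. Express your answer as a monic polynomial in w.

Euclidean algorithm in ℚ[w]:
  w⁴+10w³+35w²+50w+24 = (w⁴+9w³+30w²+44w+24) + (w³+5w²+6w)
  w⁴+9w³+30w²+44w+24 = (w+4)(w³+5w²+6w) + (4w²+20w+24)
  w³+5w²+6w = ((1/4)w)(4w²+20w+24) + (0)
Last nonzero remainder: 4w²+20w+24. Dividing through by 4 gives the monic gcd w²+5w+6.

w²+5w+6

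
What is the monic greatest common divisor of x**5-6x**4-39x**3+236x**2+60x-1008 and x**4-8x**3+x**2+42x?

x**3-8x**2+x+42

By polynomial division,
  x**5-6x**4-39x**3+236x**2+60x-1008 = (x+2)(x**4-8x**3+x**2+42x) + (-24x**3+192x**2-24x-1008)
  x**4-8x**3+x**2+42x = (-(1/24)x)(-24x**3+192x**2-24x-1008) + (0)
Last nonzero remainder: -24x**3+192x**2-24x-1008. Dividing through by -24 gives the monic gcd x**3-8x**2+x+42.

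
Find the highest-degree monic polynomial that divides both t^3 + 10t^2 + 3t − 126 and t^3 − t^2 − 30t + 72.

t^2 + 3t − 18

Apply the Euclidean algorithm:
  t^3 + 10t^2 + 3t − 126 = (t^3 − t^2 − 30t + 72) + (11t^2 + 33t − 198)
  t^3 − t^2 − 30t + 72 = ((1/11)t − 4/11)(11t^2 + 33t − 198) + (0)
Last nonzero remainder: 11t^2 + 33t − 198. Dividing through by 11 gives the monic gcd t^2 + 3t − 18.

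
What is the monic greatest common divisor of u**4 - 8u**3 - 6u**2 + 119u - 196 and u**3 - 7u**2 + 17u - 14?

Repeated division with remainder:
  u**4 - 8u**3 - 6u**2 + 119u - 196 = (u - 1)(u**3 - 7u**2 + 17u - 14) + (-30u**2 + 150u - 210)
  u**3 - 7u**2 + 17u - 14 = (-(1/30)u + 1/15)(-30u**2 + 150u - 210) + (0)
Last nonzero remainder: -30u**2 + 150u - 210. Dividing through by -30 gives the monic gcd u**2 - 5u + 7.

u**2 - 5u + 7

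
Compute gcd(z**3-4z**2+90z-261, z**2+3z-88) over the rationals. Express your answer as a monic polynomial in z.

1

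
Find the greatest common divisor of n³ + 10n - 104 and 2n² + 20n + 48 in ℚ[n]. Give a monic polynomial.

1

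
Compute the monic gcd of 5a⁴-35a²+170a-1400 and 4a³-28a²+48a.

a-4

By polynomial division,
  5a⁴-35a²+170a-1400 = ((5/4)a+35/4)(4a³-28a²+48a) + (150a²-250a-1400)
  4a³-28a²+48a = ((2/75)a-32/225)(150a²-250a-1400) + ((448/9)a-1792/9)
  150a²-250a-1400 = ((675/224)a+225/32)((448/9)a-1792/9) + (0)
Last nonzero remainder: (448/9)a-1792/9. Dividing through by 448/9 gives the monic gcd a-4.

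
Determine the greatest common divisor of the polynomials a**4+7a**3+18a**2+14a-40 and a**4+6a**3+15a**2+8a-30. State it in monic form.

By polynomial division,
  a**4+7a**3+18a**2+14a-40 = (a**4+6a**3+15a**2+8a-30) + (a**3+3a**2+6a-10)
  a**4+6a**3+15a**2+8a-30 = (a+3)(a**3+3a**2+6a-10) + (0)
The last nonzero remainder a**3+3a**2+6a-10 is already monic.

a**3+3a**2+6a-10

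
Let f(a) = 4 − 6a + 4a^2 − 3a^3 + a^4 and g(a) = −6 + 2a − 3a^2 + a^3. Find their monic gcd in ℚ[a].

By polynomial division,
  a^4 − 3a^3 + 4a^2 − 6a + 4 = (a)(a^3 − 3a^2 + 2a − 6) + (2a^2 + 4)
  a^3 − 3a^2 + 2a − 6 = ((1/2)a − 3/2)(2a^2 + 4) + (0)
Last nonzero remainder: 2a^2 + 4. Dividing through by 2 gives the monic gcd a^2 + 2.

2 + a^2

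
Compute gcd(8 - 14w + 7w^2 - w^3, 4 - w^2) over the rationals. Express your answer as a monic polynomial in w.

-2 + w

Apply the Euclidean algorithm:
  -w^3 + 7w^2 - 14w + 8 = (w - 7)(-w^2 + 4) + (-18w + 36)
  -w^2 + 4 = ((1/18)w + 1/9)(-18w + 36) + (0)
Last nonzero remainder: -18w + 36. Dividing through by -18 gives the monic gcd w - 2.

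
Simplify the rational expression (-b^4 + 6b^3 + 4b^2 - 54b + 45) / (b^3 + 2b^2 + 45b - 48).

(-b^3 + 5b^2 + 9b - 45)/(b^2 + 3b + 48)

Euclidean algorithm in ℚ[b]:
  -b^4 + 6b^3 + 4b^2 - 54b + 45 = (-b + 8)(b^3 + 2b^2 + 45b - 48) + (33b^2 - 462b + 429)
  b^3 + 2b^2 + 45b - 48 = ((1/33)b + 16/33)(33b^2 - 462b + 429) + (256b - 256)
  33b^2 - 462b + 429 = ((33/256)b - 429/256)(256b - 256) + (0)
Last nonzero remainder: 256b - 256. Dividing through by 256 gives the monic gcd b - 1.
Cancel b - 1 from numerator and denominator to get the reduced form.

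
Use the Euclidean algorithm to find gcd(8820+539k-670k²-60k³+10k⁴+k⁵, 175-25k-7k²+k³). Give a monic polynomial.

-35-2k+k²

By polynomial division,
  k⁵+10k⁴-60k³-670k²+539k+8820 = (k²+17k+84)(k³-7k²-25k+175) + (168k²-336k-5880)
  k³-7k²-25k+175 = ((1/168)k-5/168)(168k²-336k-5880) + (0)
Last nonzero remainder: 168k²-336k-5880. Dividing through by 168 gives the monic gcd k²-2k-35.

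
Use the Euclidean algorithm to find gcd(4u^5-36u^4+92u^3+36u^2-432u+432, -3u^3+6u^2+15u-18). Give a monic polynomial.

u^2-u-6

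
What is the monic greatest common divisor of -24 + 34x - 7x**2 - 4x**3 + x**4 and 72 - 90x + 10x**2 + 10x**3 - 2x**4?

12 - 11x - 2x**2 + x**3

Euclidean algorithm in ℚ[x]:
  x**4 - 4x**3 - 7x**2 + 34x - 24 = (-1/2)(-2x**4 + 10x**3 + 10x**2 - 90x + 72) + (x**3 - 2x**2 - 11x + 12)
  -2x**4 + 10x**3 + 10x**2 - 90x + 72 = (-2x + 6)(x**3 - 2x**2 - 11x + 12) + (0)
The last nonzero remainder x**3 - 2x**2 - 11x + 12 is already monic.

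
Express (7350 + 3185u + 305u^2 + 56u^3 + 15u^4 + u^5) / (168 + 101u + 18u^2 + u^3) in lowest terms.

Repeated division with remainder:
  u^5 + 15u^4 + 56u^3 + 305u^2 + 3185u + 7350 = (u^2 - 3u + 9)(u^3 + 18u^2 + 101u + 168) + (278u^2 + 2780u + 5838)
  u^3 + 18u^2 + 101u + 168 = ((1/278)u + 4/139)(278u^2 + 2780u + 5838) + (0)
Last nonzero remainder: 278u^2 + 2780u + 5838. Dividing through by 278 gives the monic gcd u^2 + 10u + 21.
Cancel u^2 + 10u + 21 from numerator and denominator to get the reduced form.

(350 - 15u + 5u^2 + u^3)/(8 + u)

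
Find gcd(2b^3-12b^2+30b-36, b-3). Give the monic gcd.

b-3

By polynomial division,
  2b^3-12b^2+30b-36 = (2b^2-6b+12)(b-3) + (0)
The last nonzero remainder b-3 is already monic.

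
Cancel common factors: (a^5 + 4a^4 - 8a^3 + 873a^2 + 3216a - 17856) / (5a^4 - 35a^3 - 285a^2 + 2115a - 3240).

(a^3 - a^2 + 21a + 744)/(5a^2 - 60a + 135)

By polynomial division,
  a^5 + 4a^4 - 8a^3 + 873a^2 + 3216a - 17856 = ((1/5)a + 11/5)(5a^4 - 35a^3 - 285a^2 + 2115a - 3240) + (126a^3 + 1077a^2 - 789a - 10728)
  5a^4 - 35a^3 - 285a^2 + 2115a - 3240 = ((5/126)a - 3265/5292)(126a^3 + 1077a^2 - 789a - 10728) + ((724625/1764)a^2 + (3623125/1764)a - 1449250/147)
  126a^3 + 1077a^2 - 789a - 10728 = ((222264/724625)a + 788508/724625)((724625/1764)a^2 + (3623125/1764)a - 1449250/147) + (0)
Last nonzero remainder: (724625/1764)a^2 + (3623125/1764)a - 1449250/147. Dividing through by 724625/1764 gives the monic gcd a^2 + 5a - 24.
Cancel a^2 + 5a - 24 from numerator and denominator to get the reduced form.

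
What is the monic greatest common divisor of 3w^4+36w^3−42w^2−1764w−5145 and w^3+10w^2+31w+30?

w+5

Apply the Euclidean algorithm:
  3w^4+36w^3−42w^2−1764w−5145 = (3w+6)(w^3+10w^2+31w+30) + (−195w^2−2040w−5325)
  w^3+10w^2+31w+30 = (−(1/195)w+2/845)(−195w^2−2040w−5325) + ((1440/169)w+7200/169)
  −195w^2−2040w−5325 = (−(2197/96)w−11999/96)((1440/169)w+7200/169) + (0)
Last nonzero remainder: (1440/169)w+7200/169. Dividing through by 1440/169 gives the monic gcd w+5.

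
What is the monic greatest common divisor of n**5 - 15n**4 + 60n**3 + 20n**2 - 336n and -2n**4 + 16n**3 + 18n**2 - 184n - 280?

Apply the Euclidean algorithm:
  n**5 - 15n**4 + 60n**3 + 20n**2 - 336n = (-(1/2)n + 7/2)(-2n**4 + 16n**3 + 18n**2 - 184n - 280) + (13n**3 - 135n**2 + 168n + 980)
  -2n**4 + 16n**3 + 18n**2 - 184n - 280 = (-(2/13)n - 62/169)(13n**3 - 135n**2 + 168n + 980) + (-(960/169)n**2 + (4800/169)n + 13440/169)
  13n**3 - 135n**2 + 168n + 980 = (-(2197/960)n + 1183/96)(-(960/169)n**2 + (4800/169)n + 13440/169) + (0)
Last nonzero remainder: -(960/169)n**2 + (4800/169)n + 13440/169. Dividing through by -960/169 gives the monic gcd n**2 - 5n - 14.

n**2 - 5n - 14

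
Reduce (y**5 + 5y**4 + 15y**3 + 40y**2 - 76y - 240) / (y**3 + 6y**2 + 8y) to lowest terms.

(y**3 - y**2 + 13y - 30)/(y)

Apply the Euclidean algorithm:
  y**5 + 5y**4 + 15y**3 + 40y**2 - 76y - 240 = (y**2 - y + 13)(y**3 + 6y**2 + 8y) + (-30y**2 - 180y - 240)
  y**3 + 6y**2 + 8y = (-(1/30)y)(-30y**2 - 180y - 240) + (0)
Last nonzero remainder: -30y**2 - 180y - 240. Dividing through by -30 gives the monic gcd y**2 + 6y + 8.
Cancel y**2 + 6y + 8 from numerator and denominator to get the reduced form.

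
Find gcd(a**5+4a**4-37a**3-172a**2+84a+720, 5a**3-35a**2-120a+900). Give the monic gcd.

Repeated division with remainder:
  a**5+4a**4-37a**3-172a**2+84a+720 = ((1/5)a**2+(11/5)a+64/5)(5a**3-35a**2-120a+900) + (360a**2-360a-10800)
  5a**3-35a**2-120a+900 = ((1/72)a-1/12)(360a**2-360a-10800) + (0)
Last nonzero remainder: 360a**2-360a-10800. Dividing through by 360 gives the monic gcd a**2-a-30.

a**2-a-30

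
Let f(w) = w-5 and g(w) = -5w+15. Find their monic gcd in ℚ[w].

Euclidean algorithm in ℚ[w]:
  w-5 = (-1/5)(-5w+15) + (-2)
  -5w+15 = ((5/2)w-15/2)(-2) + (0)
The last nonzero remainder is the constant -2, so the polynomials are coprime and gcd = 1.

1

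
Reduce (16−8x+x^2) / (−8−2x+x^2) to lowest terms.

(−4+x)/(2+x)

Apply the Euclidean algorithm:
  x^2−8x+16 = (x^2−2x−8) + (−6x+24)
  x^2−2x−8 = (−(1/6)x−1/3)(−6x+24) + (0)
Last nonzero remainder: −6x+24. Dividing through by −6 gives the monic gcd x−4.
Cancel x−4 from numerator and denominator to get the reduced form.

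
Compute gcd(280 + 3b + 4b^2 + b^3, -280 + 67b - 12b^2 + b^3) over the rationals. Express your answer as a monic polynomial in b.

35 - 4b + b^2

By polynomial division,
  b^3 + 4b^2 + 3b + 280 = (b^3 - 12b^2 + 67b - 280) + (16b^2 - 64b + 560)
  b^3 - 12b^2 + 67b - 280 = ((1/16)b - 1/2)(16b^2 - 64b + 560) + (0)
Last nonzero remainder: 16b^2 - 64b + 560. Dividing through by 16 gives the monic gcd b^2 - 4b + 35.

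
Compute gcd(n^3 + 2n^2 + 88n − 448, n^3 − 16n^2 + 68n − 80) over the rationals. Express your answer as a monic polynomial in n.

n − 4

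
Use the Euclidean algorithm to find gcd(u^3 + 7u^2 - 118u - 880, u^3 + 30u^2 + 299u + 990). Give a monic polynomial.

Apply the Euclidean algorithm:
  u^3 + 7u^2 - 118u - 880 = (u^3 + 30u^2 + 299u + 990) + (-23u^2 - 417u - 1870)
  u^3 + 30u^2 + 299u + 990 = (-(1/23)u - 273/529)(-23u^2 - 417u - 1870) + ((1320/529)u + 13200/529)
  -23u^2 - 417u - 1870 = (-(12167/1320)u - 8993/120)((1320/529)u + 13200/529) + (0)
Last nonzero remainder: (1320/529)u + 13200/529. Dividing through by 1320/529 gives the monic gcd u + 10.

u + 10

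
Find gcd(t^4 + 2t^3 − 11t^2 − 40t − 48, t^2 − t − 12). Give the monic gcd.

By polynomial division,
  t^4 + 2t^3 − 11t^2 − 40t − 48 = (t^2 + 3t + 4)(t^2 − t − 12) + (0)
The last nonzero remainder t^2 − t − 12 is already monic.

t^2 − t − 12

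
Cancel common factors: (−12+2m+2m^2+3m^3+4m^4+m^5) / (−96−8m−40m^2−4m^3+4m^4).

(−2+m+m^2)/(−16+4m)

Apply the Euclidean algorithm:
  m^5+4m^4+3m^3+2m^2+2m−12 = ((1/4)m+5/4)(4m^4−4m^3−40m^2−8m−96) + (18m^3+54m^2+36m+108)
  4m^4−4m^3−40m^2−8m−96 = ((2/9)m−8/9)(18m^3+54m^2+36m+108) + (0)
Last nonzero remainder: 18m^3+54m^2+36m+108. Dividing through by 18 gives the monic gcd m^3+3m^2+2m+6.
Cancel m^3+3m^2+2m+6 from numerator and denominator to get the reduced form.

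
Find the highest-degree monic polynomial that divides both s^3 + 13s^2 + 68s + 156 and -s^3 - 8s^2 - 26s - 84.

s + 6

By polynomial division,
  s^3 + 13s^2 + 68s + 156 = (-1)(-s^3 - 8s^2 - 26s - 84) + (5s^2 + 42s + 72)
  -s^3 - 8s^2 - 26s - 84 = (-(1/5)s + 2/25)(5s^2 + 42s + 72) + (-(374/25)s - 2244/25)
  5s^2 + 42s + 72 = (-(125/374)s - 150/187)(-(374/25)s - 2244/25) + (0)
Last nonzero remainder: -(374/25)s - 2244/25. Dividing through by -374/25 gives the monic gcd s + 6.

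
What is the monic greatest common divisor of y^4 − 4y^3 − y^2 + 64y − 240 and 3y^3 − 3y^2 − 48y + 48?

y^2 − 16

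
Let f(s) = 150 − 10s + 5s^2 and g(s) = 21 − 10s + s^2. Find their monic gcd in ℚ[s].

1

Apply the Euclidean algorithm:
  5s^2 − 10s + 150 = (5)(s^2 − 10s + 21) + (40s + 45)
  s^2 − 10s + 21 = ((1/40)s − 89/320)(40s + 45) + (2145/64)
  40s + 45 = ((512/429)s + 192/143)(2145/64) + (0)
The last nonzero remainder is the constant 2145/64, so the polynomials are coprime and gcd = 1.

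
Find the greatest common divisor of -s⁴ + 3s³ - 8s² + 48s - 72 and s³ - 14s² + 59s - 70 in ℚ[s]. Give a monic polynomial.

Euclidean algorithm in ℚ[s]:
  -s⁴ + 3s³ - 8s² + 48s - 72 = (-s - 11)(s³ - 14s² + 59s - 70) + (-103s² + 627s - 842)
  s³ - 14s² + 59s - 70 = (-(1/103)s + 815/10609)(-103s² + 627s - 842) + ((28200/10609)s - 56400/10609)
  -103s² + 627s - 842 = (-(1092727/28200)s + 4466389/28200)((28200/10609)s - 56400/10609) + (0)
Last nonzero remainder: (28200/10609)s - 56400/10609. Dividing through by 28200/10609 gives the monic gcd s - 2.

s - 2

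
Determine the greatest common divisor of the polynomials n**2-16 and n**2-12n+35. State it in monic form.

1

Apply the Euclidean algorithm:
  n**2-16 = (n**2-12n+35) + (12n-51)
  n**2-12n+35 = ((1/12)n-31/48)(12n-51) + (33/16)
  12n-51 = ((64/11)n-272/11)(33/16) + (0)
The last nonzero remainder is the constant 33/16, so the polynomials are coprime and gcd = 1.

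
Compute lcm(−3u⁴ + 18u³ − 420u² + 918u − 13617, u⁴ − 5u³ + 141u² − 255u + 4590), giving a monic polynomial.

Repeated division with remainder:
  −3u⁴ + 18u³ − 420u² + 918u − 13617 = (−3)(u⁴ − 5u³ + 141u² − 255u + 4590) + (3u³ + 3u² + 153u + 153)
  u⁴ − 5u³ + 141u² − 255u + 4590 = ((1/3)u − 2)(3u³ + 3u² + 153u + 153) + (96u² + 4896)
  3u³ + 3u² + 153u + 153 = ((1/32)u + 1/32)(96u² + 4896) + (0)
Last nonzero remainder: 96u² + 4896. Dividing through by 96 gives the monic gcd u² + 51.
Then lcm(f, g) = f·g / gcd(f, g); expanding and making the result monic gives the answer.

u⁶ − 11u⁵ + 260u⁴ − 1546u³ + 18669u² − 50235u + 408510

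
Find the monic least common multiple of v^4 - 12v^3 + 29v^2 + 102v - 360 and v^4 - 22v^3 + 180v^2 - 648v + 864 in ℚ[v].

Repeated division with remainder:
  v^4 - 12v^3 + 29v^2 + 102v - 360 = (v^4 - 22v^3 + 180v^2 - 648v + 864) + (10v^3 - 151v^2 + 750v - 1224)
  v^4 - 22v^3 + 180v^2 - 648v + 864 = ((1/10)v - 69/100)(10v^3 - 151v^2 + 750v - 1224) + ((81/100)v^2 - (81/10)v + 486/25)
  10v^3 - 151v^2 + 750v - 1224 = ((1000/81)v - 1700/27)((81/100)v^2 - (81/10)v + 486/25) + (0)
Last nonzero remainder: (81/100)v^2 - (81/10)v + 486/25. Dividing through by 81/100 gives the monic gcd v^2 - 10v + 24.
Then lcm(f, g) = f·g / gcd(f, g); expanding and making the result monic gives the answer.

v^6 - 24v^5 + 209v^4 - 678v^3 - 540v^2 + 7992v - 12960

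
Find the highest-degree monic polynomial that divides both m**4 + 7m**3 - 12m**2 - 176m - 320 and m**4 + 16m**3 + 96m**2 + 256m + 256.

Apply the Euclidean algorithm:
  m**4 + 7m**3 - 12m**2 - 176m - 320 = (m**4 + 16m**3 + 96m**2 + 256m + 256) + (-9m**3 - 108m**2 - 432m - 576)
  m**4 + 16m**3 + 96m**2 + 256m + 256 = (-(1/9)m - 4/9)(-9m**3 - 108m**2 - 432m - 576) + (0)
Last nonzero remainder: -9m**3 - 108m**2 - 432m - 576. Dividing through by -9 gives the monic gcd m**3 + 12m**2 + 48m + 64.

m**3 + 12m**2 + 48m + 64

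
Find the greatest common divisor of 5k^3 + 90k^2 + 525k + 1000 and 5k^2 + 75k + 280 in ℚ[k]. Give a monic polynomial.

Euclidean algorithm in ℚ[k]:
  5k^3 + 90k^2 + 525k + 1000 = (k + 3)(5k^2 + 75k + 280) + (20k + 160)
  5k^2 + 75k + 280 = ((1/4)k + 7/4)(20k + 160) + (0)
Last nonzero remainder: 20k + 160. Dividing through by 20 gives the monic gcd k + 8.

k + 8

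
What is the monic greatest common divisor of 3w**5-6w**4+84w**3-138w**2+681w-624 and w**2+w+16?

w**2+w+16

Apply the Euclidean algorithm:
  3w**5-6w**4+84w**3-138w**2+681w-624 = (3w**3-9w**2+45w-39)(w**2+w+16) + (0)
The last nonzero remainder w**2+w+16 is already monic.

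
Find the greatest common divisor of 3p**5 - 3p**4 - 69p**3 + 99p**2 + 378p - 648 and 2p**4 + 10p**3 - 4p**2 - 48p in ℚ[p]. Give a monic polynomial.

p**3 + 5p**2 - 2p - 24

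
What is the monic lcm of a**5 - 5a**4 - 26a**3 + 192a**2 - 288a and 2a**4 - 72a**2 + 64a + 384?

Euclidean algorithm in ℚ[a]:
  a**5 - 5a**4 - 26a**3 + 192a**2 - 288a = ((1/2)a - 5/2)(2a**4 - 72a**2 + 64a + 384) + (10a**3 - 20a**2 - 320a + 960)
  2a**4 - 72a**2 + 64a + 384 = ((1/5)a + 2/5)(10a**3 - 20a**2 - 320a + 960) + (0)
Last nonzero remainder: 10a**3 - 20a**2 - 320a + 960. Dividing through by 10 gives the monic gcd a**3 - 2a**2 - 32a + 96.
Then lcm(f, g) = f·g / gcd(f, g); expanding and making the result monic gives the answer.

a**6 - 3a**5 - 36a**4 + 140a**3 + 96a**2 - 576a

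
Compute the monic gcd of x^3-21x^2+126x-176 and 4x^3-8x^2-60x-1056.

x-8

By polynomial division,
  x^3-21x^2+126x-176 = (1/4)(4x^3-8x^2-60x-1056) + (-19x^2+141x+88)
  4x^3-8x^2-60x-1056 = (-(4/19)x-412/361)(-19x^2+141x+88) + ((43120/361)x-344960/361)
  -19x^2+141x+88 = (-(6859/43120)x-361/3920)((43120/361)x-344960/361) + (0)
Last nonzero remainder: (43120/361)x-344960/361. Dividing through by 43120/361 gives the monic gcd x-8.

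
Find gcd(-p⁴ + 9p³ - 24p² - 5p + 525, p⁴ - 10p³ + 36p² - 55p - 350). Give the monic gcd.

Euclidean algorithm in ℚ[p]:
  -p⁴ + 9p³ - 24p² - 5p + 525 = (-1)(p⁴ - 10p³ + 36p² - 55p - 350) + (-p³ + 12p² - 60p + 175)
  p⁴ - 10p³ + 36p² - 55p - 350 = (-p - 2)(-p³ + 12p² - 60p + 175) + (0)
Last nonzero remainder: -p³ + 12p² - 60p + 175. Dividing through by -1 gives the monic gcd p³ - 12p² + 60p - 175.

p³ - 12p² + 60p - 175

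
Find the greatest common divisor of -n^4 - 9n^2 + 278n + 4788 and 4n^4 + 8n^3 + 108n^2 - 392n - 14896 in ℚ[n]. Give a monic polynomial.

n^3 + 9n^2 + 90n + 532

By polynomial division,
  -n^4 - 9n^2 + 278n + 4788 = (-1/4)(4n^4 + 8n^3 + 108n^2 - 392n - 14896) + (2n^3 + 18n^2 + 180n + 1064)
  4n^4 + 8n^3 + 108n^2 - 392n - 14896 = (2n - 14)(2n^3 + 18n^2 + 180n + 1064) + (0)
Last nonzero remainder: 2n^3 + 18n^2 + 180n + 1064. Dividing through by 2 gives the monic gcd n^3 + 9n^2 + 90n + 532.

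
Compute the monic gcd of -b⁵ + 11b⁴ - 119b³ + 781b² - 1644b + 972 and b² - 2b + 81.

Apply the Euclidean algorithm:
  -b⁵ + 11b⁴ - 119b³ + 781b² - 1644b + 972 = (-b³ + 9b² - 20b + 12)(b² - 2b + 81) + (0)
The last nonzero remainder b² - 2b + 81 is already monic.

b² - 2b + 81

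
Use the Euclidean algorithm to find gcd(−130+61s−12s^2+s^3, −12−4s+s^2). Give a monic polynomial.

1

Repeated division with remainder:
  s^3−12s^2+61s−130 = (s−8)(s^2−4s−12) + (41s−226)
  s^2−4s−12 = ((1/41)s+62/1681)(41s−226) + (−6160/1681)
  41s−226 = (−(68921/6160)s+189953/3080)(−6160/1681) + (0)
The last nonzero remainder is the constant −6160/1681, so the polynomials are coprime and gcd = 1.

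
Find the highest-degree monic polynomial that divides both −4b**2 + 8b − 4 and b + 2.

By polynomial division,
  −4b**2 + 8b − 4 = (−4b + 16)(b + 2) + (−36)
  b + 2 = (−(1/36)b − 1/18)(−36) + (0)
The last nonzero remainder is the constant −36, so the polynomials are coprime and gcd = 1.

1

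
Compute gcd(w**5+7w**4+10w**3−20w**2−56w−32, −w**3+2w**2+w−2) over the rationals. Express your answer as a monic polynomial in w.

w**2−w−2

Euclidean algorithm in ℚ[w]:
  w**5+7w**4+10w**3−20w**2−56w−32 = (−w**2−9w−29)(−w**3+2w**2+w−2) + (45w**2−45w−90)
  −w**3+2w**2+w−2 = (−(1/45)w+1/45)(45w**2−45w−90) + (0)
Last nonzero remainder: 45w**2−45w−90. Dividing through by 45 gives the monic gcd w**2−w−2.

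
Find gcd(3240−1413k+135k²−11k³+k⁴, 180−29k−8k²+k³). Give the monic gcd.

−9+k

Apply the Euclidean algorithm:
  k⁴−11k³+135k²−1413k+3240 = (k−3)(k³−8k²−29k+180) + (140k²−1680k+3780)
  k³−8k²−29k+180 = ((1/140)k+1/35)(140k²−1680k+3780) + (−8k+72)
  140k²−1680k+3780 = (−(35/2)k+105/2)(−8k+72) + (0)
Last nonzero remainder: −8k+72. Dividing through by −8 gives the monic gcd k−9.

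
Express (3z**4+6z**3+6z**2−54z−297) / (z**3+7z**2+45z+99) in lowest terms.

By polynomial division,
  3z**4+6z**3+6z**2−54z−297 = (3z−15)(z**3+7z**2+45z+99) + (−24z**2+324z+1188)
  z**3+7z**2+45z+99 = (−(1/24)z−41/48)(−24z**2+324z+1188) + ((1485/4)z+4455/4)
  −24z**2+324z+1188 = (−(32/495)z+16/15)((1485/4)z+4455/4) + (0)
Last nonzero remainder: (1485/4)z+4455/4. Dividing through by 1485/4 gives the monic gcd z+3.
Cancel z+3 from numerator and denominator to get the reduced form.

(3z**3−3z**2+15z−99)/(z**2+4z+33)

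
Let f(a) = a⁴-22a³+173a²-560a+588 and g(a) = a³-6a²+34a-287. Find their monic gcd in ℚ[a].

a-7

Euclidean algorithm in ℚ[a]:
  a⁴-22a³+173a²-560a+588 = (a-16)(a³-6a²+34a-287) + (43a²+271a-4004)
  a³-6a²+34a-287 = ((1/43)a-529/1849)(43a²+271a-4004) + ((378397/1849)a-2648779/1849)
  43a²+271a-4004 = ((79507/378397)a+1057628/378397)((378397/1849)a-2648779/1849) + (0)
Last nonzero remainder: (378397/1849)a-2648779/1849. Dividing through by 378397/1849 gives the monic gcd a-7.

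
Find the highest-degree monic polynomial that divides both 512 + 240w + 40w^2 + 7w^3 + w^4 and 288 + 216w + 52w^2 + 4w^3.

Euclidean algorithm in ℚ[w]:
  w^4 + 7w^3 + 40w^2 + 240w + 512 = ((1/4)w − 3/2)(4w^3 + 52w^2 + 216w + 288) + (64w^2 + 492w + 944)
  4w^3 + 52w^2 + 216w + 288 = ((1/16)w + 85/256)(64w^2 + 492w + 944) + (−(407/64)w − 407/16)
  64w^2 + 492w + 944 = (−(4096/407)w − 15104/407)(−(407/64)w − 407/16) + (0)
Last nonzero remainder: −(407/64)w − 407/16. Dividing through by −407/64 gives the monic gcd w + 4.

4 + w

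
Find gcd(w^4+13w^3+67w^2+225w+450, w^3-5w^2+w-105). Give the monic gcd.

Repeated division with remainder:
  w^4+13w^3+67w^2+225w+450 = (w+18)(w^3-5w^2+w-105) + (156w^2+312w+2340)
  w^3-5w^2+w-105 = ((1/156)w-7/156)(156w^2+312w+2340) + (0)
Last nonzero remainder: 156w^2+312w+2340. Dividing through by 156 gives the monic gcd w^2+2w+15.

w^2+2w+15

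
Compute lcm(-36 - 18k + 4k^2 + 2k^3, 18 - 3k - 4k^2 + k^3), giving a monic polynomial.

54 + 9k - 15k^2 - k^3 + k^4

Repeated division with remainder:
  2k^3 + 4k^2 - 18k - 36 = (2)(k^3 - 4k^2 - 3k + 18) + (12k^2 - 12k - 72)
  k^3 - 4k^2 - 3k + 18 = ((1/12)k - 1/4)(12k^2 - 12k - 72) + (0)
Last nonzero remainder: 12k^2 - 12k - 72. Dividing through by 12 gives the monic gcd k^2 - k - 6.
Then lcm(f, g) = f·g / gcd(f, g); expanding and making the result monic gives the answer.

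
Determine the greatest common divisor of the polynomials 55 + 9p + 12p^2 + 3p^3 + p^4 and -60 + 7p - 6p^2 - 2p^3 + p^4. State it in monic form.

5 - p + p^2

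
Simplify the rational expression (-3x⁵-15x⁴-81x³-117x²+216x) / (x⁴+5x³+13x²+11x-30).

Apply the Euclidean algorithm:
  -3x⁵-15x⁴-81x³-117x²+216x = (-3x)(x⁴+5x³+13x²+11x-30) + (-42x³-84x²+126x)
  x⁴+5x³+13x²+11x-30 = (-(1/42)x-1/14)(-42x³-84x²+126x) + (10x²+20x-30)
  -42x³-84x²+126x = (-(21/5)x)(10x²+20x-30) + (0)
Last nonzero remainder: 10x²+20x-30. Dividing through by 10 gives the monic gcd x²+2x-3.
Cancel x²+2x-3 from numerator and denominator to get the reduced form.

(-3x³-9x²-72x)/(x²+3x+10)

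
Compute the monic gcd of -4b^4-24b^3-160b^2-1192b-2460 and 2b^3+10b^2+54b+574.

By polynomial division,
  -4b^4-24b^3-160b^2-1192b-2460 = (-2b-2)(2b^3+10b^2+54b+574) + (-32b^2+64b-1312)
  2b^3+10b^2+54b+574 = (-(1/16)b-7/16)(-32b^2+64b-1312) + (0)
Last nonzero remainder: -32b^2+64b-1312. Dividing through by -32 gives the monic gcd b^2-2b+41.

b^2-2b+41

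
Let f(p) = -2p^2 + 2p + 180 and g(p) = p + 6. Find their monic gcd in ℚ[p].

1

Apply the Euclidean algorithm:
  -2p^2 + 2p + 180 = (-2p + 14)(p + 6) + (96)
  p + 6 = ((1/96)p + 1/16)(96) + (0)
The last nonzero remainder is the constant 96, so the polynomials are coprime and gcd = 1.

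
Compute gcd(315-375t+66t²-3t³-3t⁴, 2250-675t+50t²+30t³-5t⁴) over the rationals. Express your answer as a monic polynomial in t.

Apply the Euclidean algorithm:
  -3t⁴-3t³+66t²-375t+315 = (3/5)(-5t⁴+30t³+50t²-675t+2250) + (-21t³+36t²+30t-1035)
  -5t⁴+30t³+50t²-675t+2250 = ((5/21)t-50/49)(-21t³+36t²+30t-1035) + ((3900/49)t²-(19500/49)t+58500/49)
  -21t³+36t²+30t-1035 = (-(343/1300)t-1127/1300)((3900/49)t²-(19500/49)t+58500/49) + (0)
Last nonzero remainder: (3900/49)t²-(19500/49)t+58500/49. Dividing through by 3900/49 gives the monic gcd t²-5t+15.

15-5t+t²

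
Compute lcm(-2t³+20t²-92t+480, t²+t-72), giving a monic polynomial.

t⁴-t³-44t²+174t-2160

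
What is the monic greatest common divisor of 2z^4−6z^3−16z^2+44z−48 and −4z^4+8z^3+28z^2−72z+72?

z^3+z^2−4z+6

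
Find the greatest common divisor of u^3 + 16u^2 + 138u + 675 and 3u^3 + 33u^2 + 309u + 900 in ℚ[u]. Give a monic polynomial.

u^2 + 7u + 75

Euclidean algorithm in ℚ[u]:
  u^3 + 16u^2 + 138u + 675 = (1/3)(3u^3 + 33u^2 + 309u + 900) + (5u^2 + 35u + 375)
  3u^3 + 33u^2 + 309u + 900 = ((3/5)u + 12/5)(5u^2 + 35u + 375) + (0)
Last nonzero remainder: 5u^2 + 35u + 375. Dividing through by 5 gives the monic gcd u^2 + 7u + 75.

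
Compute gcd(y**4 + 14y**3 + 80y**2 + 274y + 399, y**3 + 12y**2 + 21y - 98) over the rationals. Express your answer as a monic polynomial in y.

y + 7

Euclidean algorithm in ℚ[y]:
  y**4 + 14y**3 + 80y**2 + 274y + 399 = (y + 2)(y**3 + 12y**2 + 21y - 98) + (35y**2 + 330y + 595)
  y**3 + 12y**2 + 21y - 98 = ((1/35)y + 18/245)(35y**2 + 330y + 595) + (-(992/49)y - 992/7)
  35y**2 + 330y + 595 = (-(1715/992)y - 4165/992)(-(992/49)y - 992/7) + (0)
Last nonzero remainder: -(992/49)y - 992/7. Dividing through by -992/49 gives the monic gcd y + 7.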